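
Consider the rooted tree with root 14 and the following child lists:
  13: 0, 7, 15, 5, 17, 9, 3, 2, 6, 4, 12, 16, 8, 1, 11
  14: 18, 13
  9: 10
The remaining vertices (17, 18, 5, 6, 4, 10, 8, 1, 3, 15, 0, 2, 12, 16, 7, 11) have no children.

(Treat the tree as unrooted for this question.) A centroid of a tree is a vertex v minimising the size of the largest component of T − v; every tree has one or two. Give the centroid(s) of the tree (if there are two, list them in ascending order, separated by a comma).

Delete 13: the remaining components have sizes 2, 2, 1, 1, 1, 1, 1, 1, 1, 1, 1, 1, 1, 1, 1, 1. Max 2 ≤ 9, so 13 is a centroid.
No neighbour of 13 does as well, so 13 is the unique centroid.

13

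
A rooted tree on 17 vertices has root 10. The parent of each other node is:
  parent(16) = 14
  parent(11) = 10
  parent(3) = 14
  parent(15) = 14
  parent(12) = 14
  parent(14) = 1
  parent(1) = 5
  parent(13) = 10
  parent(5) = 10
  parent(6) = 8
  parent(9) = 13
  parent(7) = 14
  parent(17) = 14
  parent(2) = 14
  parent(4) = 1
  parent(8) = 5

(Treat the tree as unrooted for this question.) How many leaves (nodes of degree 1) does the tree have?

Degree-1 nodes: 2, 3, 4, 6, 7, 9, 11, 12, 15, 16, 17 — 11 of them.

11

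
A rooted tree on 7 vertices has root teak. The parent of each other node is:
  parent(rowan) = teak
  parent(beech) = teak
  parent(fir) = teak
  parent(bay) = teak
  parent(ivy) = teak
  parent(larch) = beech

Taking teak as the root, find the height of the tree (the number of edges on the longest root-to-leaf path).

The longest root-to-leaf path is teak – beech – larch (2 edges).

2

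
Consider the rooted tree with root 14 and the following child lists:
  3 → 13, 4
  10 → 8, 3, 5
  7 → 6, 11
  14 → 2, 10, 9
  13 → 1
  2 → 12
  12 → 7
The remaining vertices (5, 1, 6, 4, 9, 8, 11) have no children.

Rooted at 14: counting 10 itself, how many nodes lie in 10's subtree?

The subtree rooted at 10 contains: 10, 8, 3, 5, 13, 4, 1 — 7 nodes.

7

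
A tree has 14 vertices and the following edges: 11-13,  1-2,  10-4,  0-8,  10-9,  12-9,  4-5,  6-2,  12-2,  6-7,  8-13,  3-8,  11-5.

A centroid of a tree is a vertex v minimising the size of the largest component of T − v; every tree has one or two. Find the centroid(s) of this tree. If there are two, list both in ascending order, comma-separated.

If 10 is removed the pieces have sizes 7, 6, all ≤ ⌊14/2⌋ = 7.
Its neighbour 4 also leaves a largest component of size 7, so both are centroids.

4, 10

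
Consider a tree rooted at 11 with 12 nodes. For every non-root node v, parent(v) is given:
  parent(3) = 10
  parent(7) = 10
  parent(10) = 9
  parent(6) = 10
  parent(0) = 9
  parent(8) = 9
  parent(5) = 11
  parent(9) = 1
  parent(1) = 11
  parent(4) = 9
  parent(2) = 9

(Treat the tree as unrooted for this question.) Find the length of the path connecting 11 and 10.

3

The path is 11 - 1 - 9 - 10, which has 3 edges.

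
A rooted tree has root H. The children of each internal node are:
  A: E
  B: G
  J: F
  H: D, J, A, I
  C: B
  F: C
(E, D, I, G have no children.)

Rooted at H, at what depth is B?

4

H – J – F – C – B — 4 edges.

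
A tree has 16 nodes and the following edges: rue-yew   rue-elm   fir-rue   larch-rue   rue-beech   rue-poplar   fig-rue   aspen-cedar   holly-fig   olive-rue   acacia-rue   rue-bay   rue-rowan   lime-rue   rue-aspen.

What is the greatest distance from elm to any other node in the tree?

3

The node farthest from elm is holly (cedar also at distance 3), via elm–rue–fig–holly — 3 edges.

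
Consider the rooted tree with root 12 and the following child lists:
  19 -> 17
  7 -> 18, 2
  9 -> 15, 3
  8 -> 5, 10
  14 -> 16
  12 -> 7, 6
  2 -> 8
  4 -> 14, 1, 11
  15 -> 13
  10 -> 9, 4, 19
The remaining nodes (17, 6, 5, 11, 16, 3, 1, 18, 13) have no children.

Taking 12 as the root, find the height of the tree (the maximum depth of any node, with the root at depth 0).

16 sits deepest: 12 – 7 – 2 – 8 – 10 – 4 – 14 – 16 — 7 edges from the root.

7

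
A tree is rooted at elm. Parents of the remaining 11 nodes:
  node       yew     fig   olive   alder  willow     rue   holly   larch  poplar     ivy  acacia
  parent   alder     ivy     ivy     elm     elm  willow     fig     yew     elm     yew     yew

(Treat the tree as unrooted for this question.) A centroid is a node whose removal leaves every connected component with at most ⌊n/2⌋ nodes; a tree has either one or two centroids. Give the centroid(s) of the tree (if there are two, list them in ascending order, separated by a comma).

yew

Removing yew splits the tree into components of sizes 5, 4, 1, 1; the largest is 5 ≤ ⌊12/2⌋ = 6.
Every other node leaves some component of size > 6, so the centroid is unique.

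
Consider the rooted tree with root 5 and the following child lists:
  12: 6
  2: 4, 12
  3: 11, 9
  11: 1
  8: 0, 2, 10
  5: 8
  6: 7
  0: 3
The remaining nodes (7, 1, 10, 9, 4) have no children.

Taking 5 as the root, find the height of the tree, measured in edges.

5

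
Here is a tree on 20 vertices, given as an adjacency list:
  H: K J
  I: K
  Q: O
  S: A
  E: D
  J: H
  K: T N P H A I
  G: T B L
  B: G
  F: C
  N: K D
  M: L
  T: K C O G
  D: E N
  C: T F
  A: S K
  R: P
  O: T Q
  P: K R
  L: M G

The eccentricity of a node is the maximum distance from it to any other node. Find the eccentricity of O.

5

Distances from O peak at 5, attained at E.
O – T – K – N – D – E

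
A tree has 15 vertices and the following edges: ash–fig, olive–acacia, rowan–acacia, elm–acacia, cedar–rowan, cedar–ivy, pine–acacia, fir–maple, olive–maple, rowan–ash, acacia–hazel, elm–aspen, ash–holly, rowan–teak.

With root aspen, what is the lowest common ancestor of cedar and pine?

Path cedar→root: cedar rowan acacia elm aspen; path pine→root: pine acacia elm aspen.
First common node: acacia.

acacia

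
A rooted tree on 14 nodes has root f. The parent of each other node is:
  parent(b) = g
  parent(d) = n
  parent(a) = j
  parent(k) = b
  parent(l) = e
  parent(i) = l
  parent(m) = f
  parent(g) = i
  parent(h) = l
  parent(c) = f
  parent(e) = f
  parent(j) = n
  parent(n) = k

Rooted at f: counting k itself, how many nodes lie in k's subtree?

5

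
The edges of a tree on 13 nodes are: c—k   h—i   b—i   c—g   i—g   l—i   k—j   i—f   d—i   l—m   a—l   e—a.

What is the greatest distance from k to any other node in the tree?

6

A farthest node from k is e.
The path k – c – g – i – l – a – e has 6 edges.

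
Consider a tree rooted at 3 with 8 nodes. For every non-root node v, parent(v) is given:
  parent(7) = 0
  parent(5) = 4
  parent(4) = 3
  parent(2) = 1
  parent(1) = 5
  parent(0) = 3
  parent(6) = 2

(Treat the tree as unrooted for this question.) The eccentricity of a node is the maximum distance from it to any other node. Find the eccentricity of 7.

7

The node farthest from 7 is 6, via 7–0–3–4–5–1–2–6 — 7 edges.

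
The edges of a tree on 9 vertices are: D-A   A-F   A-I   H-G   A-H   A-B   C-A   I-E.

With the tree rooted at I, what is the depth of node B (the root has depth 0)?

Path from I to B: I → A → B, which has 2 edges.

2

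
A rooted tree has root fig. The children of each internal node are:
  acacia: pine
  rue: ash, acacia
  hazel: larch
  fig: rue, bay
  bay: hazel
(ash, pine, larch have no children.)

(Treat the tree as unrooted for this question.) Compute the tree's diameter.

6

A longest path is pine–acacia–rue–fig–bay–hazel–larch, with 6 edges.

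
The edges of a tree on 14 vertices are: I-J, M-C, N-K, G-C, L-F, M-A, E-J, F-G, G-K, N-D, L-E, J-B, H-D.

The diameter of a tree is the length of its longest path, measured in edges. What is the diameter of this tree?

9

A longest path is I – J – E – L – F – G – K – N – D – H, with 9 edges.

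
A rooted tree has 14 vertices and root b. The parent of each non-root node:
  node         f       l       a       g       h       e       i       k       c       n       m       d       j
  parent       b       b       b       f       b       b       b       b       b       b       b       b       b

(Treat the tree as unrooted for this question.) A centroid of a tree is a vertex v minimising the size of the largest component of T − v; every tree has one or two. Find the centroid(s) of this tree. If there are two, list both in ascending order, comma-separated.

Delete b: the remaining components have sizes 2, 1, 1, 1, 1, 1, 1, 1, 1, 1, 1, 1. Max 2 ≤ 7, so b is a centroid.
Every other node leaves some component of size > 7, so the centroid is unique.

b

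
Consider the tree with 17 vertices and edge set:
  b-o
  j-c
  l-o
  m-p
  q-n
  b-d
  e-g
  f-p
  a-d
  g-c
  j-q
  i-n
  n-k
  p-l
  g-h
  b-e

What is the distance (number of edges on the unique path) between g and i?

The path is g – c – j – q – n – i, which has 5 edges.

5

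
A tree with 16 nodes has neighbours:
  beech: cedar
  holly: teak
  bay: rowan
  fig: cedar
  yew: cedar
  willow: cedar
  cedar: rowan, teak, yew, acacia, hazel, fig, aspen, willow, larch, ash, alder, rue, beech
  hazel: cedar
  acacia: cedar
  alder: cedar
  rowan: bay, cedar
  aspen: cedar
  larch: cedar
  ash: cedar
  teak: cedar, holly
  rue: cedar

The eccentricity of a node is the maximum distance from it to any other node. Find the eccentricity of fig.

3

A farthest node from fig is bay (holly also at distance 3).
The path fig–cedar–rowan–bay has 3 edges.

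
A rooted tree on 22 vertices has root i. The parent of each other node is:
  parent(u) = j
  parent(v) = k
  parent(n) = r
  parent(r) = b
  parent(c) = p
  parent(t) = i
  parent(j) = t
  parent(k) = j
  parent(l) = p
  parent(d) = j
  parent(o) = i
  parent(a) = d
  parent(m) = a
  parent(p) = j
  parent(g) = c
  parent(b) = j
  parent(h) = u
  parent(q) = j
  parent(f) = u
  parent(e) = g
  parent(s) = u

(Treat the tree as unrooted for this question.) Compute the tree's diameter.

A longest path is e – g – c – p – j – t – i – o, with 7 edges.

7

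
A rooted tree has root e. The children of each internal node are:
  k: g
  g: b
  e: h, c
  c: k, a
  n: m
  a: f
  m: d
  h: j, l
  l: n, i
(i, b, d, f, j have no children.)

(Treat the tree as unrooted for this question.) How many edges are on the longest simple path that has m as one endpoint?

8

A farthest node from m is b.
The path m–n–l–h–e–c–k–g–b has 8 edges.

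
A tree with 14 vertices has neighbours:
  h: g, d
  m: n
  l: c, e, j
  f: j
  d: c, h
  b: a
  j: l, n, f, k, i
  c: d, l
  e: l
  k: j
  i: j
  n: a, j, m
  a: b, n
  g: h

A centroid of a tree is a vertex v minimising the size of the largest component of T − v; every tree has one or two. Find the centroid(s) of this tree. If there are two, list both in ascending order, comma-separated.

j

Removing j splits the tree into components of sizes 6, 4, 1, 1, 1; the largest is 6 ≤ ⌊14/2⌋ = 7.
No neighbour of j does as well, so j is the unique centroid.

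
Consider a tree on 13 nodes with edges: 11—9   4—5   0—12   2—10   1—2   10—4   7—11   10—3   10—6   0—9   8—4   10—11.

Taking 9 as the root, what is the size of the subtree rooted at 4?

3

The subtree rooted at 4 contains: 4, 5, 8 — 3 nodes.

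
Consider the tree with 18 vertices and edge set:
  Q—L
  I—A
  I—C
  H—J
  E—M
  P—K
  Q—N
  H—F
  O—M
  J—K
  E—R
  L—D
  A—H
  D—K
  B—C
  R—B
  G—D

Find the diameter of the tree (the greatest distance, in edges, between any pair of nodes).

Starting from N, a farthest node is O at distance 14.
One longest path: N - Q - L - D - K - J - H - A - I - C - B - R - E - M - O.
So the diameter is 14.

14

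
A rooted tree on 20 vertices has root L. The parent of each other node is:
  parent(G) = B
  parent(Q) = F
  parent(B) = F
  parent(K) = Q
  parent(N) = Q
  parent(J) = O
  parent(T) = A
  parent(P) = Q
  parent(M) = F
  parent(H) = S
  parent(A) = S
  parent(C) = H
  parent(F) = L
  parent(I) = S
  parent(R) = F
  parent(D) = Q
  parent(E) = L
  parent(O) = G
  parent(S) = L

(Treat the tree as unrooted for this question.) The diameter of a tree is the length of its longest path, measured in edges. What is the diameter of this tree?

8

BFS from T reaches J last, at distance 8; BFS from J confirms no node is farther.
Path: T-A-S-L-F-B-G-O-J.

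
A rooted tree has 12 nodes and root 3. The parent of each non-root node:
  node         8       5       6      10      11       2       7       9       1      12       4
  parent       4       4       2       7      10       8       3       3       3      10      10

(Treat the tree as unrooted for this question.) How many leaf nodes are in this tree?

Exactly 6 nodes have a single neighbour: 1, 5, 6, 9, 11, 12.

6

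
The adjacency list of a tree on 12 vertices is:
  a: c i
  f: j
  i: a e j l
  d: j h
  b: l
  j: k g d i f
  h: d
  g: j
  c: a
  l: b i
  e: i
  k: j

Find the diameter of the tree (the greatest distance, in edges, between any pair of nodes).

5

Starting from c, a farthest node is h at distance 5.
One longest path: c–a–i–j–d–h.
So the diameter is 5.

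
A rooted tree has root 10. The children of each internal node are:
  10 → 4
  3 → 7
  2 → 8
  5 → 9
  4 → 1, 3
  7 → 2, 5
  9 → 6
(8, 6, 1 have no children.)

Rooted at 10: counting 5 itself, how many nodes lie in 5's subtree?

Descendants of 5 (including itself): 5, 9, 6. That's 3.

3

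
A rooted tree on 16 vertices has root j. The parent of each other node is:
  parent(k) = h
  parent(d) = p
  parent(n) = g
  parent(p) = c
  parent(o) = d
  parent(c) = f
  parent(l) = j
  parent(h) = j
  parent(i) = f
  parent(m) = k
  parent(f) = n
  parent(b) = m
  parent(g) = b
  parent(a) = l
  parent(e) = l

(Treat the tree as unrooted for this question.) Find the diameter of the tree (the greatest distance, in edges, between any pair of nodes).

A longest path is o-d-p-c-f-n-g-b-m-k-h-j-l-a, with 13 edges.

13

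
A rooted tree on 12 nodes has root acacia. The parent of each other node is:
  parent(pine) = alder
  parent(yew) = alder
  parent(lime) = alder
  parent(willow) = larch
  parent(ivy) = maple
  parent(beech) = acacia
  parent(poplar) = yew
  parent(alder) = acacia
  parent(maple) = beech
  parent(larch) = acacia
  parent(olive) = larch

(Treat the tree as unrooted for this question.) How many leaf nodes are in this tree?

6

The leaves are ivy, lime, olive, pine, poplar, willow.
That is 6 leaves.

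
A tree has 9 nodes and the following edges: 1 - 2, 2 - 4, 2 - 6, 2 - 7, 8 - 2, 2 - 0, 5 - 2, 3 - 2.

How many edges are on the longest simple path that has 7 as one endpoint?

Distances from 7 peak at 2, attained at 4 (1, 8, 3, 0, 6, 5 also at distance 2).
7-2-4

2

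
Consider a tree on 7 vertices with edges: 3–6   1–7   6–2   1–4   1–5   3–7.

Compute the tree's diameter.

A longest path is 2-6-3-7-1-4, with 5 edges.

5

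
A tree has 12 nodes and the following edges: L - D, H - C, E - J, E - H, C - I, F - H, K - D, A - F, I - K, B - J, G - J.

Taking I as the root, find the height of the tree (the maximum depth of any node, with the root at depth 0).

B sits deepest: I – C – H – E – J – B — 5 edges from the root.

5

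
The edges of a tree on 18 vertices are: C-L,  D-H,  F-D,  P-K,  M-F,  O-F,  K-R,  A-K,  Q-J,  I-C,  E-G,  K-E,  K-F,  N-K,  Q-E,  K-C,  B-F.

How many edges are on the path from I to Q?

4

The path is I - C - K - E - Q, which has 4 edges.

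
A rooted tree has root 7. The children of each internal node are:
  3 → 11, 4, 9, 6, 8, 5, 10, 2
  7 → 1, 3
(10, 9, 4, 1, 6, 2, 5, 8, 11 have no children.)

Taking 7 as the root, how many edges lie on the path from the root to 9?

2

Climbing from 9 to the root: 9–3–7. That's 2 steps.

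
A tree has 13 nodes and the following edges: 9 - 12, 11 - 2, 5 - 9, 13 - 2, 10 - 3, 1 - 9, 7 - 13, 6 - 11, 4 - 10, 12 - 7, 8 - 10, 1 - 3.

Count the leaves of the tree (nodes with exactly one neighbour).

The leaves are 4, 5, 6, 8.
That is 4 leaves.

4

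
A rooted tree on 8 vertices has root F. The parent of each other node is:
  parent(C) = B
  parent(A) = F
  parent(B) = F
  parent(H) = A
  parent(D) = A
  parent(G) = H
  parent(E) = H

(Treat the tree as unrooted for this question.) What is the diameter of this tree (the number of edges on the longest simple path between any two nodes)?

Starting from C, a farthest node is G at distance 5.
One longest path: C - B - F - A - H - G.
So the diameter is 5.

5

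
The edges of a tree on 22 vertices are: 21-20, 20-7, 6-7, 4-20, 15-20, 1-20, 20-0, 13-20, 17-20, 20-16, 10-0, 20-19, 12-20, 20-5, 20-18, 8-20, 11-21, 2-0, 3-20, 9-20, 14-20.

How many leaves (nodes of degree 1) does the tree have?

Degree-1 nodes: 1, 2, 3, 4, 5, 6, 8, 9, 10, 11, 12, 13, 14, 15, 16, 17, 18, 19 — 18 of them.

18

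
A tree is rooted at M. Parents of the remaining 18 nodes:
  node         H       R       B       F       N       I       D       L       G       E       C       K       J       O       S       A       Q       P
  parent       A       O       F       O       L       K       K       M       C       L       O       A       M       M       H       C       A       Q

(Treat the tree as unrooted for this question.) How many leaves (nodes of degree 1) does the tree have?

10

Degree-1 nodes: B, D, E, G, I, J, N, P, R, S — 10 of them.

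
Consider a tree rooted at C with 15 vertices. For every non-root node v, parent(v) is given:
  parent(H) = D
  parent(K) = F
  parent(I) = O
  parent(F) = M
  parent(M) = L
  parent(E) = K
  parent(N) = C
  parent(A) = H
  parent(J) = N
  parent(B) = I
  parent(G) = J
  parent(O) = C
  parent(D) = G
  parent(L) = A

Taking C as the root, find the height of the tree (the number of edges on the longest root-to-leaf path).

11

The longest root-to-leaf path is C–N–J–G–D–H–A–L–M–F–K–E (11 edges).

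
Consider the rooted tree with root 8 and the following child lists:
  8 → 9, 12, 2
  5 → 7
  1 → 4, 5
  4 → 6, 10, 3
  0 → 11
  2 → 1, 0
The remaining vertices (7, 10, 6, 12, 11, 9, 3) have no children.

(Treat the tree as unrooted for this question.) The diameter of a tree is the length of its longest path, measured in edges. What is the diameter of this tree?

5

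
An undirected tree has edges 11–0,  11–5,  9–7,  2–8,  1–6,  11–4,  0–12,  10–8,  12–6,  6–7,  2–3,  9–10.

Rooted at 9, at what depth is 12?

3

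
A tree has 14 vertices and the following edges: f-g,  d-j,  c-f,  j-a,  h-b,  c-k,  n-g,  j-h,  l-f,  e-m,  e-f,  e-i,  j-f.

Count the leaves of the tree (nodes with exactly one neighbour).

8

The leaves are a, b, d, i, k, l, m, n.
That is 8 leaves.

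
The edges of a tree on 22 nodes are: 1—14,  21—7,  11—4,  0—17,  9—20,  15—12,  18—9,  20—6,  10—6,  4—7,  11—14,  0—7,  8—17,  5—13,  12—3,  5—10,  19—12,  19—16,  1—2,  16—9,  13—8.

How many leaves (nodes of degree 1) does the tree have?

Degree-1 nodes: 2, 3, 15, 18, 21 — 5 of them.

5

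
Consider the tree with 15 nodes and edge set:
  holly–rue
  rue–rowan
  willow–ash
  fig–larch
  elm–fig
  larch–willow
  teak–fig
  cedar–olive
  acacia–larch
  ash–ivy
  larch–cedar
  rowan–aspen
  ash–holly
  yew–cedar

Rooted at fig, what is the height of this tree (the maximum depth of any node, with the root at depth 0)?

The longest root-to-leaf path is fig–larch–willow–ash–holly–rue–rowan–aspen (7 edges).

7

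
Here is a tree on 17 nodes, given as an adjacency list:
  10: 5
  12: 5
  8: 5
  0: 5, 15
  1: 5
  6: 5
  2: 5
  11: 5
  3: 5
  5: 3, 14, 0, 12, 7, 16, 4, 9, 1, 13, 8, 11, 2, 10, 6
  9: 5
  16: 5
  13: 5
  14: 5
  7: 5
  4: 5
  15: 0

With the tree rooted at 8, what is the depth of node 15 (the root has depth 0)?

8 – 5 – 0 – 15 — 3 edges.

3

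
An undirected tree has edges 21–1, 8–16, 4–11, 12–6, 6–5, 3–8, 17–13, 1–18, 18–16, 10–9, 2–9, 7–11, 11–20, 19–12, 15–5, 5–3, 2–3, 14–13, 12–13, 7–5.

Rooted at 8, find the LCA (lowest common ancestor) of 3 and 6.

3

Ancestors of 3 (toward the root): 3, 8.
Ancestors of 6: 6, 5, 3, 8.
The deepest node appearing in both lists is 3.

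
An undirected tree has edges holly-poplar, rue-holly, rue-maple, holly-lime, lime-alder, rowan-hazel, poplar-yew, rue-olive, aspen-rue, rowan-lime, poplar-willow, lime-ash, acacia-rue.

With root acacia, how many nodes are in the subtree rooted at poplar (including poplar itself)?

Descendants of poplar (including itself): poplar, willow, yew. That's 3.

3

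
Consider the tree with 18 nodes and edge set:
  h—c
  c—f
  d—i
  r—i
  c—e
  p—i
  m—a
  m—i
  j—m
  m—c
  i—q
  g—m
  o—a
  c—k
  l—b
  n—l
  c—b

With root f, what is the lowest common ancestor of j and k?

c

j's ancestor chain is j, m, c, f and k's is k, c, f; they first meet at c.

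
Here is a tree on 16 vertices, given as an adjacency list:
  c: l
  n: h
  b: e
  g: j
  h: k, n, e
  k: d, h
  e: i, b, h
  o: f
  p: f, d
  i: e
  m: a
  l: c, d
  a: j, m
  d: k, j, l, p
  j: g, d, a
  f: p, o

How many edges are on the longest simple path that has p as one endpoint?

Distances from p peak at 5, attained at b (i also at distance 5).
p-d-k-h-e-b

5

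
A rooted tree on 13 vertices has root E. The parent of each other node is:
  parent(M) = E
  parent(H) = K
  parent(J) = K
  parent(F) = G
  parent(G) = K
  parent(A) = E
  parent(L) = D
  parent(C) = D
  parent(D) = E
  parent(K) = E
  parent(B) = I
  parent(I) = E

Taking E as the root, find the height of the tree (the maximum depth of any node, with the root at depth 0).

The longest root-to-leaf path is E – K – G – F (3 edges).

3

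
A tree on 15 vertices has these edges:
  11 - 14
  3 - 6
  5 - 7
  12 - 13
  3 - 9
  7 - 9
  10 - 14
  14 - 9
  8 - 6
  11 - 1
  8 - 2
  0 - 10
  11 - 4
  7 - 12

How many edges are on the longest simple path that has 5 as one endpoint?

Distances from 5 peak at 6, attained at 2.
5–7–9–3–6–8–2

6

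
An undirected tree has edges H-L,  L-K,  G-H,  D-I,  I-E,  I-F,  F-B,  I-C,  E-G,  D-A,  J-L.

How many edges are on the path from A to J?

7

Walking from A: A – D – I – E – G – H – L – J. Length 7.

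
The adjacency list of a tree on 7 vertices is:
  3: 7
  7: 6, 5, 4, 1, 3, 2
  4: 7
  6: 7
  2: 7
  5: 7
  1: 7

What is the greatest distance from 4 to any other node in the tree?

2

A farthest node from 4 is 2 (5, 6, 3, 1 also at distance 2).
The path 4-7-2 has 2 edges.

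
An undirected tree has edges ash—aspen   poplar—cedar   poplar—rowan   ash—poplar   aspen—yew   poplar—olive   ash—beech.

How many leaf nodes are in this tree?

The leaves are beech, cedar, olive, rowan, yew.
That is 5 leaves.

5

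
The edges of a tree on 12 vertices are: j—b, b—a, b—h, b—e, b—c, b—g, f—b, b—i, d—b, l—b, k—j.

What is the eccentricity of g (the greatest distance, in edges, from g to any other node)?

3

A farthest node from g is k.
The path g–b–j–k has 3 edges.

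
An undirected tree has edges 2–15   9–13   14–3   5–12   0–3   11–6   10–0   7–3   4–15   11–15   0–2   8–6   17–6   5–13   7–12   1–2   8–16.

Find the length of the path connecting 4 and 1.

The path is 4–15–2–1, which has 3 edges.

3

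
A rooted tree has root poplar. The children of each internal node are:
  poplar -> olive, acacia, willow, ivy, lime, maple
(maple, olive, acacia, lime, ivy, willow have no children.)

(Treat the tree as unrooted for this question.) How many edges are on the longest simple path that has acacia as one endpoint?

The node farthest from acacia is olive (maple, willow, lime, ivy also at distance 2), via acacia-poplar-olive — 2 edges.

2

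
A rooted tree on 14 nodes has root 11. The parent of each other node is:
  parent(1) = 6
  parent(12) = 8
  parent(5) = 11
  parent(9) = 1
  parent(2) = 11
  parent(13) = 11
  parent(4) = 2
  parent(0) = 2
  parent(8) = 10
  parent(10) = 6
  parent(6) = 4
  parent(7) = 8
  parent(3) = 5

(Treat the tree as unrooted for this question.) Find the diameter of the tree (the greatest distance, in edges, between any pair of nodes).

8

Starting from 7, a farthest node is 3 at distance 8.
One longest path: 7-8-10-6-4-2-11-5-3.
So the diameter is 8.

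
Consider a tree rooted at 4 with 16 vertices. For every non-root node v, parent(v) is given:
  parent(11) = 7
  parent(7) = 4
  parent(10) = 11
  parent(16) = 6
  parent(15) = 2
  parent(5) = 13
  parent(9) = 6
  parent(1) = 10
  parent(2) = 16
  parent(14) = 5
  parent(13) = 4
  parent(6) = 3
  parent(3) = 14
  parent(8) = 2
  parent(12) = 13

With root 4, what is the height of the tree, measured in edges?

8

8 sits deepest: 4 → 13 → 5 → 14 → 3 → 6 → 16 → 2 → 8 — 8 edges from the root.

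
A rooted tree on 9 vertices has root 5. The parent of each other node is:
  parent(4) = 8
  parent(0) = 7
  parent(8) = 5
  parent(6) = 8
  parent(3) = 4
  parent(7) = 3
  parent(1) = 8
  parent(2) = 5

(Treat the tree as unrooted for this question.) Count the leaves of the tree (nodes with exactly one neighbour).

The leaves are 0, 1, 2, 6.
That is 4 leaves.

4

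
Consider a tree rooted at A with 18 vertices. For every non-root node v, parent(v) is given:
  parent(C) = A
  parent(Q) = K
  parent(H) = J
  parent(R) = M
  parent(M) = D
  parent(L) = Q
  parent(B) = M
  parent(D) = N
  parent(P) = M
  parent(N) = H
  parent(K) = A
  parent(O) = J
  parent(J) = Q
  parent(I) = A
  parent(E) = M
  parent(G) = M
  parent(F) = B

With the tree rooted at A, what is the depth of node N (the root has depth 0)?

5

Climbing from N to the root: N–H–J–Q–K–A. That's 5 steps.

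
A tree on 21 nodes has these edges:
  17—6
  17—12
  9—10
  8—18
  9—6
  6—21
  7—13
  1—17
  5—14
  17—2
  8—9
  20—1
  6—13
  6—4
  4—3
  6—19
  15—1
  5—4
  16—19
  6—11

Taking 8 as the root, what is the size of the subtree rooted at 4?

Descendants of 4 (including itself): 4, 5, 3, 14. That's 4.

4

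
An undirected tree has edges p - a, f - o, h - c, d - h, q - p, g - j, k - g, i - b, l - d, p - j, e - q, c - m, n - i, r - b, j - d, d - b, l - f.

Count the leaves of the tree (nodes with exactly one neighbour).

7

Exactly 7 nodes have a single neighbour: a, e, k, m, n, o, r.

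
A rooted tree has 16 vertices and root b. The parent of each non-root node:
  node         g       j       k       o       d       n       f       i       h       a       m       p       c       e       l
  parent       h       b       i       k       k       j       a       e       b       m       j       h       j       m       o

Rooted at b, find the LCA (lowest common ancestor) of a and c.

j

a's ancestor chain is a, m, j, b and c's is c, j, b; they first meet at j.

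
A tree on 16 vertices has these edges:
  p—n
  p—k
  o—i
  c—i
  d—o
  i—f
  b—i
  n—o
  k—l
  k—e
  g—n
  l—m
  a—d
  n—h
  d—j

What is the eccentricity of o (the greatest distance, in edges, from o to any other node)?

5

The node farthest from o is m, via o–n–p–k–l–m — 5 edges.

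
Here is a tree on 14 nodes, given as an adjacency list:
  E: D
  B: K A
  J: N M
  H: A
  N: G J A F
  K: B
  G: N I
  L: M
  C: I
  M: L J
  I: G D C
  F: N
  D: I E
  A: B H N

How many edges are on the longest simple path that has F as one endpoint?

5

The node farthest from F is E, via F-N-G-I-D-E — 5 edges.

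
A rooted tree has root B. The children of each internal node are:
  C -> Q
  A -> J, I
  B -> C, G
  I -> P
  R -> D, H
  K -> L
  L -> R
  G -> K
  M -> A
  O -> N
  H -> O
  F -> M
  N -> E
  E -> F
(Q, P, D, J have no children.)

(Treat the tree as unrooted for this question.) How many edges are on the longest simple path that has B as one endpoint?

A farthest node from B is P.
The path B-G-K-L-R-H-O-N-E-F-M-A-I-P has 13 edges.

13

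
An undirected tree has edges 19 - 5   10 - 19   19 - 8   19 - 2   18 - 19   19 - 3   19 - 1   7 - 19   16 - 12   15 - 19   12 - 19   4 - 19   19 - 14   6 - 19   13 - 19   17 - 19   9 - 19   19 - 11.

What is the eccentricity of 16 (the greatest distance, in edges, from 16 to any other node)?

Distances from 16 peak at 3, attained at 15 (6, 18, 9, 2, 17, 3, 8, 10, 4, 7, 1, 13, 5, 14, 11 also at distance 3).
16–12–19–15

3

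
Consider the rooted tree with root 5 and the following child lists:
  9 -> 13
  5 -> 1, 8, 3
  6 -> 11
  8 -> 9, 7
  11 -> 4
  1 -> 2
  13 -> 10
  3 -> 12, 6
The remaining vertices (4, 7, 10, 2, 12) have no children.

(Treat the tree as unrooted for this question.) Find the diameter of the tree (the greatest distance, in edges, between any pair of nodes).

Starting from 4, a farthest node is 10 at distance 8.
One longest path: 4 - 11 - 6 - 3 - 5 - 8 - 9 - 13 - 10.
So the diameter is 8.

8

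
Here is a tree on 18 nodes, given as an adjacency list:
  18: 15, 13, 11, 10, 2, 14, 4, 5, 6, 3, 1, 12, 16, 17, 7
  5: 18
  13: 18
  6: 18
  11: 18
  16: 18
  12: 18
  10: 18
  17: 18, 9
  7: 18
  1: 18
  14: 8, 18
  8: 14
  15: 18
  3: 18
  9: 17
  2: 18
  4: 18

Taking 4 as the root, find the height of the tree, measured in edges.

The longest root-to-leaf path is 4–18–14–8 (3 edges).

3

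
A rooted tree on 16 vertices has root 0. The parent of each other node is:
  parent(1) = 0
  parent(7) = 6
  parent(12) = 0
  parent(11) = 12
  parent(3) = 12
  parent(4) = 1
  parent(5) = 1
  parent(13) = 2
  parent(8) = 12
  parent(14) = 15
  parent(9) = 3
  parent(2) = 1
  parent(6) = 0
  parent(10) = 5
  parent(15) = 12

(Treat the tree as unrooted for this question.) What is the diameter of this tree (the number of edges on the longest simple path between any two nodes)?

Starting from 14, a farthest node is 10 at distance 6.
One longest path: 14 - 15 - 12 - 0 - 1 - 5 - 10.
So the diameter is 6.

6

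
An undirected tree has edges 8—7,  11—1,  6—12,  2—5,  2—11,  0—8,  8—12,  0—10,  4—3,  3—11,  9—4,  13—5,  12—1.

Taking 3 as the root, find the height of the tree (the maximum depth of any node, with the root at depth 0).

10 sits deepest: 3 → 11 → 1 → 12 → 8 → 0 → 10 — 6 edges from the root.

6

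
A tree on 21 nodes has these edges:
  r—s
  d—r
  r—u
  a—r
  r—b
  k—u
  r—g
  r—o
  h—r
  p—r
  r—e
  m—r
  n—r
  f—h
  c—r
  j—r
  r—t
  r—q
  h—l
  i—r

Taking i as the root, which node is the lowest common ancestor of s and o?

Ancestors of s (toward the root): s, r, i.
Ancestors of o: o, r, i.
The deepest node appearing in both lists is r.

r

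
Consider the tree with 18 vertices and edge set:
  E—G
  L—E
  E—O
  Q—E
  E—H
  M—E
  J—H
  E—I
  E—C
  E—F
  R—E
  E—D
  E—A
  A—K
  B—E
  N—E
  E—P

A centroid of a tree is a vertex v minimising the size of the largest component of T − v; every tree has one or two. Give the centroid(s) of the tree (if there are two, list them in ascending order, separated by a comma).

E

Removing E splits the tree into components of sizes 2, 2, 1, 1, 1, 1, 1, 1, 1, 1, 1, 1, 1, 1, 1; the largest is 2 ≤ ⌊18/2⌋ = 9.
Every other node leaves some component of size > 9, so the centroid is unique.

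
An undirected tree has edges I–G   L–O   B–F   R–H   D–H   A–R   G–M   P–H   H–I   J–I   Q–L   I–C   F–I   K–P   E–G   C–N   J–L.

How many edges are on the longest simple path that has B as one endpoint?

5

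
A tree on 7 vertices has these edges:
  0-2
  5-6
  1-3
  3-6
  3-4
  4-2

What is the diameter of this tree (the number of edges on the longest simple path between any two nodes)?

5

A longest path is 5-6-3-4-2-0, with 5 edges.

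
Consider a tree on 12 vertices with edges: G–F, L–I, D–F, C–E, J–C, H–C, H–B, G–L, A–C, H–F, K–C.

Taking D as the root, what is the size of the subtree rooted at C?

5

C's subtree: {C, K, A, J, E}, size 5.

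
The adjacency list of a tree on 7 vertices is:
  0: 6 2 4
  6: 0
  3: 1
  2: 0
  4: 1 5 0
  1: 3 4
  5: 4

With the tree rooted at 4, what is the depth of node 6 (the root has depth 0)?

2

Climbing from 6 to the root: 6 → 0 → 4. That's 2 steps.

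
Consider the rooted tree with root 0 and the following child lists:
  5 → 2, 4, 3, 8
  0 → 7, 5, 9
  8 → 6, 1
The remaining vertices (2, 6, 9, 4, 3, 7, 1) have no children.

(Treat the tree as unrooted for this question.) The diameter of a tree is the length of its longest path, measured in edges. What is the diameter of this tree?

4

Starting from 9, a farthest node is 1 at distance 4.
One longest path: 9-0-5-8-1.
So the diameter is 4.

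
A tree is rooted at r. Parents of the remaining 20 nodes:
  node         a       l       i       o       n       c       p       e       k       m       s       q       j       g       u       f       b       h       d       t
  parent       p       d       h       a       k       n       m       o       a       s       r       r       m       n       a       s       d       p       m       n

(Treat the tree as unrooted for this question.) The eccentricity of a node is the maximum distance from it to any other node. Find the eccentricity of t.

A farthest node from t is q.
The path t-n-k-a-p-m-s-r-q has 8 edges.

8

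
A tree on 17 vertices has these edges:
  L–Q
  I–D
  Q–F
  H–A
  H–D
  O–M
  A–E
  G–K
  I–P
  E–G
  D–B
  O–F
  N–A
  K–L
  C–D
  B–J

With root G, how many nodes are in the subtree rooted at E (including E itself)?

10

E's subtree: {E, A, H, N, D, I, C, B, P, J}, size 10.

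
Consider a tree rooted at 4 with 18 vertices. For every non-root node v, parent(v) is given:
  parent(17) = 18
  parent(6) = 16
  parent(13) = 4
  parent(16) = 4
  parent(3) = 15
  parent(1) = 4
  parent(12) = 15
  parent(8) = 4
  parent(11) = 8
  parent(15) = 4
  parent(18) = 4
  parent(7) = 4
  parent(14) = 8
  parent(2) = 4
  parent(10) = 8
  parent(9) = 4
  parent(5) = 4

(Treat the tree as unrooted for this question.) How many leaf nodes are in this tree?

Degree-1 nodes: 1, 2, 3, 5, 6, 7, 9, 10, 11, 12, 13, 14, 17 — 13 of them.

13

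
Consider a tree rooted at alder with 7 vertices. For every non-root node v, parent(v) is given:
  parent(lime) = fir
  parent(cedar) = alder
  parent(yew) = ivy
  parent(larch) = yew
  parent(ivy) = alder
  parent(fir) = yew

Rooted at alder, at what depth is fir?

alder–ivy–yew–fir — 3 edges.

3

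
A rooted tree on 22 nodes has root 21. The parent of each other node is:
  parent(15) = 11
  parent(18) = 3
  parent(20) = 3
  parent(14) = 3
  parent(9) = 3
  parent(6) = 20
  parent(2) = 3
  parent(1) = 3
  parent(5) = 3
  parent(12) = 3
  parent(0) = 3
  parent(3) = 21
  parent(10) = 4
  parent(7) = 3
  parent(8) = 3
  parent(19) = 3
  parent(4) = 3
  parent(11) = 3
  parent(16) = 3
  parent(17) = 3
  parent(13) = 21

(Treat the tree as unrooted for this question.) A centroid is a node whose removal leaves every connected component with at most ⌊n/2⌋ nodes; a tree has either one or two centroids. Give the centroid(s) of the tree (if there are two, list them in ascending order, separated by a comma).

Delete 3: the remaining components have sizes 2, 2, 2, 2, 1, 1, 1, 1, 1, 1, 1, 1, 1, 1, 1, 1, 1. Max 2 ≤ 11, so 3 is a centroid.
Every other node leaves some component of size > 11, so the centroid is unique.

3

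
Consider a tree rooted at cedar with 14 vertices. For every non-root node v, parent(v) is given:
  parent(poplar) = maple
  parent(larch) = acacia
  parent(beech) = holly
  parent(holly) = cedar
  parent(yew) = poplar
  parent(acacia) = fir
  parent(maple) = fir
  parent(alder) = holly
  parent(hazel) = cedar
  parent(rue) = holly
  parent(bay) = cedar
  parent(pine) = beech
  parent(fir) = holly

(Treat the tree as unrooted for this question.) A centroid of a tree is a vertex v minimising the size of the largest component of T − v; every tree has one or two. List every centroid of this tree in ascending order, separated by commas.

holly

Removing holly splits the tree into components of sizes 6, 3, 2, 1, 1; the largest is 6 ≤ ⌊14/2⌋ = 7.
No neighbour of holly does as well, so holly is the unique centroid.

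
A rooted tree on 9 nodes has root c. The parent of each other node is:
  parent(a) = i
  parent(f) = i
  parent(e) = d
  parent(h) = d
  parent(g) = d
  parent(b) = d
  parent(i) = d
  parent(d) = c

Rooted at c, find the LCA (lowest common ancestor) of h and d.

d

Ancestors of h (toward the root): h, d, c.
Ancestors of d: d, c.
The deepest node appearing in both lists is d.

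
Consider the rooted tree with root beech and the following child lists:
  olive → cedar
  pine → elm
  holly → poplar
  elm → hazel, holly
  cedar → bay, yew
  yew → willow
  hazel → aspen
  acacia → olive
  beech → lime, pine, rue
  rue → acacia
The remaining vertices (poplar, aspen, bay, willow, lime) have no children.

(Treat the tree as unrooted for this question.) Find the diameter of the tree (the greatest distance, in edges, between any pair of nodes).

10

BFS from willow reaches poplar last, at distance 10; BFS from poplar confirms no node is farther.
Path: willow - yew - cedar - olive - acacia - rue - beech - pine - elm - holly - poplar.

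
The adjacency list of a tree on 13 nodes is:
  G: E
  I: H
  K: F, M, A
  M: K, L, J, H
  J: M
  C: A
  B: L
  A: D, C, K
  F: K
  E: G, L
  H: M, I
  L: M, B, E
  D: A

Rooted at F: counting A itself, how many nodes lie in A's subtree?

3

A's subtree: {A, C, D}, size 3.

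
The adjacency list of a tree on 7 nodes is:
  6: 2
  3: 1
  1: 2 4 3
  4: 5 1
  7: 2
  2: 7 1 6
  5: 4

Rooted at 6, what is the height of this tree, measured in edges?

A deepest node is 5, reached by 6-2-1-4-5.
That path has 4 edges, so the height is 4.

4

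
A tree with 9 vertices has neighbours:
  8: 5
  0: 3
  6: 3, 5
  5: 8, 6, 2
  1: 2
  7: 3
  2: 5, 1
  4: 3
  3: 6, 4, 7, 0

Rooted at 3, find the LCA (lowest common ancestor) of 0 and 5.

Ancestors of 0 (toward the root): 0, 3.
Ancestors of 5: 5, 6, 3.
The deepest node appearing in both lists is 3.

3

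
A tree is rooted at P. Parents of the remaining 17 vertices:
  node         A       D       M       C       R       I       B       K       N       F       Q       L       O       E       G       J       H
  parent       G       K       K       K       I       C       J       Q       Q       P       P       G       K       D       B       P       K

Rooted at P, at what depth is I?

P → Q → K → C → I — 4 edges.

4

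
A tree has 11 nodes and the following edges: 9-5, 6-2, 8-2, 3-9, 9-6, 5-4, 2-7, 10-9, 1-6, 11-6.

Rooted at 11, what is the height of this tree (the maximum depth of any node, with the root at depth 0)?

4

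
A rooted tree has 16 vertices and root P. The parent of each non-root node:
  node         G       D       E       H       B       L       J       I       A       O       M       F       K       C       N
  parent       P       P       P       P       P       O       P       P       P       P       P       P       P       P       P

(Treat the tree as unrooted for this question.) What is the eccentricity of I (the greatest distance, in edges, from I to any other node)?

3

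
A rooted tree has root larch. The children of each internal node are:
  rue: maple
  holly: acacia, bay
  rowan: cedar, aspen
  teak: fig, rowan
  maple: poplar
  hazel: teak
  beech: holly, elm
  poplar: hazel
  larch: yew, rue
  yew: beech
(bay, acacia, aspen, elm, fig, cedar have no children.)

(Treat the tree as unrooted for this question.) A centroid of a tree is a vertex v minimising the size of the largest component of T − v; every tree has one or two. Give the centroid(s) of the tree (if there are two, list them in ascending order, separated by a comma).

Removing maple splits the tree into components of sizes 8, 7; the largest is 8 ≤ ⌊16/2⌋ = 8.
Its neighbour rue also leaves a largest component of size 8, so both are centroids.

maple, rue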